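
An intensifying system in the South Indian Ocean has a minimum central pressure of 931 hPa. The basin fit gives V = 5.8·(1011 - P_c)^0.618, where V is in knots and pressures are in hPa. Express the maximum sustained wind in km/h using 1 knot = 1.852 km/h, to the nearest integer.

ΔP = 1011 − 931 = 80 hPa.
V ≈ 5.8 × 80^0.618 = 5.8 × 15.001 ≈ 87.004 kt.
87.004 × 1.852 ≈ 161.13 km/h → 161 km/h.

161 km/h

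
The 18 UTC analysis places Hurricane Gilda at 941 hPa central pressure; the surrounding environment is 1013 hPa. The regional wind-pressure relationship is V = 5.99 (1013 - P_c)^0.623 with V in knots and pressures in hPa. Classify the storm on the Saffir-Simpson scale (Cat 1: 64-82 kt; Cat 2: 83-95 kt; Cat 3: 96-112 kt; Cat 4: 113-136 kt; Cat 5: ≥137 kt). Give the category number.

ΔP = 1013 − 941 = 72 hPa.
V ≈ 5.99 × 72^0.623 = 5.99 × 14.36 ≈ 86 kt.
86 kt falls in the Category 2 band.

2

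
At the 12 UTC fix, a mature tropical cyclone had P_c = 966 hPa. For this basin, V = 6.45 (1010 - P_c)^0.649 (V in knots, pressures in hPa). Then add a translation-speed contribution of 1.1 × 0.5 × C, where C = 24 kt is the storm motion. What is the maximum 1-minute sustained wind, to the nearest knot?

ΔP = 1010 − 966 = 44 hPa.
44^0.649 ≈ 11.657.
V ≈ 6.45 × 11.657 ≈ 75.2 kt.
Translation term: 1.1 × 0.5 × 24 = 13.2 kt.
Corrected V ≈ 88.4 kt → 88 kt.

88 kt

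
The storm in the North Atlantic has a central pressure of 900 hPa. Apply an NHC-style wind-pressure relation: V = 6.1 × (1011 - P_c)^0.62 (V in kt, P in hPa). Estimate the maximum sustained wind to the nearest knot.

ΔP = 1011 − 900 = 111 hPa.
111^0.62 ≈ 18.540.
V ≈ 6.1 × 18.540 ≈ 113.1 kt.

113 kt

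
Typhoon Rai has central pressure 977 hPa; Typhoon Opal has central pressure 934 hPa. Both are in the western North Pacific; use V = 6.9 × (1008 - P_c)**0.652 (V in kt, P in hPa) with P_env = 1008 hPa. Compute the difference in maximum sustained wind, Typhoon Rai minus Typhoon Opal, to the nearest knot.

Typhoon Rai: ΔP = 31; V ≈ 6.9 × 31^0.652 ≈ 64.75 kt.
Typhoon Opal: ΔP = 74; V ≈ 6.9 × 74^0.652 ≈ 114.18 kt.
Difference ≈ 64.75 − 114.18 = -49.43 → -49 kt.

-49 kt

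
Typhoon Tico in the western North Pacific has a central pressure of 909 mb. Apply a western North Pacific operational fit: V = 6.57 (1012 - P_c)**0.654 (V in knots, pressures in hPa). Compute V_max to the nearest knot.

136 kt

ΔP = 1012 − 909 = 103 mb.
103^0.654 ≈ 20.720.
V ≈ 6.57 × 20.720 ≈ 136.1 kt.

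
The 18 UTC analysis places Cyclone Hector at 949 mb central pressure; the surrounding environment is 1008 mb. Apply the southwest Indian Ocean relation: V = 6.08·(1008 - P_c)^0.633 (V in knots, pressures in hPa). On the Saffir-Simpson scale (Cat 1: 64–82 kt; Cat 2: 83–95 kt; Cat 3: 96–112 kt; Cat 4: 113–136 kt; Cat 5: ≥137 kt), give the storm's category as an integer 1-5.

1

ΔP = 1008 − 949 = 59 mb.
V ≈ 6.08 × 59^0.633 = 6.08 × 13.21 ≈ 80 kt.
80 kt falls in the Category 1 band.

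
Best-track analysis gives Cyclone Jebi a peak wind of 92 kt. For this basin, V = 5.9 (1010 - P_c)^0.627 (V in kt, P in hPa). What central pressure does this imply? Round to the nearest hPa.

ΔP = (V / 5.9)^(1/0.627) = (92/5.9)^1.595.
92/5.9 = 15.593; 15.593^1.595 ≈ 79.91 hPa.
P_c = 1010 − 79.91 = 930.09 ≈ 930 hPa.

930 hPa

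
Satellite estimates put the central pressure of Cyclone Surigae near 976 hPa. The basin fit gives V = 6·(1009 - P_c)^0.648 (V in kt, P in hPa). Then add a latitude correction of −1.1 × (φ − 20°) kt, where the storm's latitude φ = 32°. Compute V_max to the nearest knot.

ΔP = 1009 − 976 = 33 hPa.
33^0.648 ≈ 9.638.
V ≈ 6 × 9.638 ≈ 57.8 kt.
Latitude correction: −1.1 × (32 − 20) = -13.2 kt.
Corrected V ≈ 44.6 kt → 45 kt.

45 kt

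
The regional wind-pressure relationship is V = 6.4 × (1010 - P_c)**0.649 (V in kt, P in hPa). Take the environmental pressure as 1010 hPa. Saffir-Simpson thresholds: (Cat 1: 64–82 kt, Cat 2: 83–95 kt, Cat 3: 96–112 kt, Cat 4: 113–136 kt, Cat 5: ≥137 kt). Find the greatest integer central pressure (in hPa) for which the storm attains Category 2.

Category 2 begins at V = 83 kt.
Required ΔP = (83/6.4)^(1/0.649) = 12.969^1.541 ≈ 51.85 hPa.
P_c ≤ 1010 − 51.85 = 958.15, so the highest integer P_c is 958 hPa.

958 hPa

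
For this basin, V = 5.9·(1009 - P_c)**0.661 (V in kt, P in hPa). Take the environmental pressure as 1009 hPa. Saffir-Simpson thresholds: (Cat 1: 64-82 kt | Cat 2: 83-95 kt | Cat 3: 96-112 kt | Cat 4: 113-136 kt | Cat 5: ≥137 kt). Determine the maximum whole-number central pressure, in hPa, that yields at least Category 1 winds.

972 hPa

Category 1 begins at V = 64 kt.
Required ΔP = (64/5.9)^(1/0.661) = 10.847^1.513 ≈ 36.84 hPa.
P_c ≤ 1009 − 36.84 = 972.16, so the highest integer P_c is 972 hPa.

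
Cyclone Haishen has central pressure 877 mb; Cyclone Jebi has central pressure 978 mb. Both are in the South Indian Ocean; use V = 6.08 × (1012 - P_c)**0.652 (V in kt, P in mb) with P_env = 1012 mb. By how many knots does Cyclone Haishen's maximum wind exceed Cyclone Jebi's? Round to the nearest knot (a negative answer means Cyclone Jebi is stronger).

Cyclone Haishen: ΔP = 135; V ≈ 6.08 × 135^0.652 ≈ 148.90 kt.
Cyclone Jebi: ΔP = 34; V ≈ 6.08 × 34^0.652 ≈ 60.59 kt.
Difference ≈ 148.90 − 60.59 = 88.31 → 88 kt.

88 kt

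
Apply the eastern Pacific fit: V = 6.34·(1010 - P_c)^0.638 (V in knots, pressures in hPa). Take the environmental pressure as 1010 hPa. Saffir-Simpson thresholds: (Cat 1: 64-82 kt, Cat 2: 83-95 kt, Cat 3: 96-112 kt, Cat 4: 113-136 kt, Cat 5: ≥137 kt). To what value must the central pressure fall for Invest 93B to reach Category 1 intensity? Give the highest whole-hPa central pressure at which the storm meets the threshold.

972 hPa

Category 1 begins at V = 64 kt.
Required ΔP = (64/6.34)^(1/0.638) = 10.095^1.567 ≈ 37.48 hPa.
P_c ≤ 1010 − 37.48 = 972.52, so the highest integer P_c is 972 hPa.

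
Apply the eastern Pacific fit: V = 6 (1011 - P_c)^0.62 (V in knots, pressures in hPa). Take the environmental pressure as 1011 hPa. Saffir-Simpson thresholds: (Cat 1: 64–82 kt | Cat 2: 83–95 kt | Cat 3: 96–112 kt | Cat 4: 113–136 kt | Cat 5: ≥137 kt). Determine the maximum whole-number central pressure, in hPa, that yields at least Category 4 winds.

Category 4 begins at V = 113 kt.
Required ΔP = (113/6)^(1/0.62) = 18.833^1.613 ≈ 113.85 hPa.
P_c ≤ 1011 − 113.85 = 897.15, so the highest integer P_c is 897 hPa.

897 hPa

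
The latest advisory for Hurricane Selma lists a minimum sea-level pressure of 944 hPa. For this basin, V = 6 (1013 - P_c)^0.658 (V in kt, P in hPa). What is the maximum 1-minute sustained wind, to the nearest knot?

97 kt

ΔP = 1013 − 944 = 69 hPa.
69^0.658 ≈ 16.217.
V ≈ 6 × 16.217 ≈ 97.3 kt.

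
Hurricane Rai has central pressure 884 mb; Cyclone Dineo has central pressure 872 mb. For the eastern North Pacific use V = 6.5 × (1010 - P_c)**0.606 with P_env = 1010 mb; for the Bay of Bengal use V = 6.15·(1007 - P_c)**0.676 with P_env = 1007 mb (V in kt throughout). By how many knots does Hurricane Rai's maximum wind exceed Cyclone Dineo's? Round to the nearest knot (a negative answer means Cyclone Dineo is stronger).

-48 kt

Hurricane Rai: ΔP = 126; V ≈ 6.5 × 126^0.606 ≈ 121.83 kt.
Cyclone Dineo: ΔP = 135; V ≈ 6.15 × 135^0.676 ≈ 169.43 kt.
Difference ≈ 121.83 − 169.43 = -47.60 → -48 kt.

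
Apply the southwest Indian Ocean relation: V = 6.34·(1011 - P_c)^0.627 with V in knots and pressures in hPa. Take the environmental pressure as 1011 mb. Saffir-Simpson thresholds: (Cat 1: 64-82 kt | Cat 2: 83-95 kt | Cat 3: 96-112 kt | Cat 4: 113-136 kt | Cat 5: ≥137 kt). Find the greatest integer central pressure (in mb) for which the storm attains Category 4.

912 mb

Category 4 begins at V = 113 kt.
Required ΔP = (113/6.34)^(1/0.627) = 17.823^1.595 ≈ 98.90 mb.
P_c ≤ 1011 − 98.90 = 912.10, so the highest integer P_c is 912 mb.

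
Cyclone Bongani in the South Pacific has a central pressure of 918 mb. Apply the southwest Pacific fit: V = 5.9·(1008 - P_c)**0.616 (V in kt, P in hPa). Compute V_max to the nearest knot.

ΔP = 1008 − 918 = 90 mb.
90^0.616 ≈ 15.989.
V ≈ 5.9 × 15.989 ≈ 94.3 kt.

94 kt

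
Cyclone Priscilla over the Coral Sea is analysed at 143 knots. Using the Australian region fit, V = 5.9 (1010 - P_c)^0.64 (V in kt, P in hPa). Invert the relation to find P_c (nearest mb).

ΔP = (V / 5.9)^(1/0.64) = (143/5.9)^1.562.
143/5.9 = 24.237; 24.237^1.562 ≈ 145.63 mb.
P_c = 1010 − 145.63 = 864.37 ≈ 864 mb.

864 mb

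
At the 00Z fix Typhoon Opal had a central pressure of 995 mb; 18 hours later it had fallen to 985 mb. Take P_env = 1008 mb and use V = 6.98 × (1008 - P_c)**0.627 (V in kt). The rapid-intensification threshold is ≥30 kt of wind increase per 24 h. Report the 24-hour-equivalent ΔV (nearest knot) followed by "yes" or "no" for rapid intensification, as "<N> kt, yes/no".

V₁: ΔP = 13, V ≈ 6.98 × 13^0.627 ≈ 34.86 kt.
V₂: ΔP = 23, V ≈ 6.98 × 23^0.627 ≈ 49.85 kt.
ΔV over 18 h = 14.99 kt → 24 h equivalent = 14.99 × 24/18 ≈ 19.99 kt.
20 kt < 30 kt ⇒ not rapid intensification.

20 kt, no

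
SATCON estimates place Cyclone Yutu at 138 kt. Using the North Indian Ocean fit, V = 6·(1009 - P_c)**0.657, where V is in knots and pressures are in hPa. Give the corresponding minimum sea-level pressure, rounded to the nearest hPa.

891 hPa

ΔP = (V / 6)^(1/0.657) = (138/6)^1.522.
138/6 = 23.000; 23.000^1.522 ≈ 118.21 hPa.
P_c = 1009 − 118.21 = 890.79 ≈ 891 hPa.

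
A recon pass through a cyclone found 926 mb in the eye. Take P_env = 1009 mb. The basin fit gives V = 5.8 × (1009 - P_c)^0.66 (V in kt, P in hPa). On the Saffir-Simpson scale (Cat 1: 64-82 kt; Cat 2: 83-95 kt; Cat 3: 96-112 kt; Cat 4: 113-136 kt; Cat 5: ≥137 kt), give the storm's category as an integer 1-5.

ΔP = 1009 − 926 = 83 mb.
V ≈ 5.8 × 83^0.66 = 5.8 × 18.48 ≈ 107 kt.
107 kt falls in the Category 3 band.

3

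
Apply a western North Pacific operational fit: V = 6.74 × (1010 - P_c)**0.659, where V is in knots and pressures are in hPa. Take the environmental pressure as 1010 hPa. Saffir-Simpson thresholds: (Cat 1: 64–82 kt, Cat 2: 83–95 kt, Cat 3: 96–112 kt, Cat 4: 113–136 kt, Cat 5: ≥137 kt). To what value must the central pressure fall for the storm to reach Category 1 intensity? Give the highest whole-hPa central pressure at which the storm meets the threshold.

Category 1 begins at V = 64 kt.
Required ΔP = (64/6.74)^(1/0.659) = 9.496^1.517 ≈ 30.43 hPa.
P_c ≤ 1010 − 30.43 = 979.57, so the highest integer P_c is 979 hPa.

979 hPa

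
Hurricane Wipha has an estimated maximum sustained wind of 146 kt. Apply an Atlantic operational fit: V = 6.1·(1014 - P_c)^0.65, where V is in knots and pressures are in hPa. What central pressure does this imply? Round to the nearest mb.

882 mb

ΔP = (V / 6.1)^(1/0.65) = (146/6.1)^1.538.
146/6.1 = 23.934; 23.934^1.538 ≈ 132.30 mb.
P_c = 1014 − 132.30 = 881.70 ≈ 882 mb.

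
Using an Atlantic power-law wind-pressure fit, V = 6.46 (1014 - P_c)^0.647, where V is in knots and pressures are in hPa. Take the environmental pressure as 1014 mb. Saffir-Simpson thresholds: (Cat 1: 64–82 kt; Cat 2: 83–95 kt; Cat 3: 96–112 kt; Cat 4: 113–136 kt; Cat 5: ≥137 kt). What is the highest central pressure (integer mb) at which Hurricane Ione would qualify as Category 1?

Category 1 begins at V = 64 kt.
Required ΔP = (64/6.46)^(1/0.647) = 9.907^1.546 ≈ 34.62 mb.
P_c ≤ 1014 − 34.62 = 979.38, so the highest integer P_c is 979 mb.

979 mb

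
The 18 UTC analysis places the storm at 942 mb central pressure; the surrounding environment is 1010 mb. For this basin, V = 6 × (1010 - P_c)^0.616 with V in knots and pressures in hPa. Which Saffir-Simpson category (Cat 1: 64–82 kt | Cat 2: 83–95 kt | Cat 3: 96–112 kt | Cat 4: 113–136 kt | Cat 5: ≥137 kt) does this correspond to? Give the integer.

ΔP = 1010 − 942 = 68 mb.
V ≈ 6 × 68^0.616 = 6 × 13.45 ≈ 81 kt.
81 kt falls in the Category 1 band.

1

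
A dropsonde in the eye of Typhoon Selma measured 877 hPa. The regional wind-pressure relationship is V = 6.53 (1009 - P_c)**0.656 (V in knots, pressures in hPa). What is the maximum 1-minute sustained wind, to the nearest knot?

161 kt

ΔP = 1009 − 877 = 132 hPa.
132^0.656 ≈ 24.609.
V ≈ 6.53 × 24.609 ≈ 160.7 kt.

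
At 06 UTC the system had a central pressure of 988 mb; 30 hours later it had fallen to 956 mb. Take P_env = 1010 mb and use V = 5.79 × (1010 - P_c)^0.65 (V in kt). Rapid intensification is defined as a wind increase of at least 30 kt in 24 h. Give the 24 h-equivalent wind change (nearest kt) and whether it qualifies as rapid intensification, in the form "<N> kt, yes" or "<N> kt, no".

27 kt, no

V₁: ΔP = 22, V ≈ 5.79 × 22^0.65 ≈ 43.18 kt.
V₂: ΔP = 54, V ≈ 5.79 × 54^0.65 ≈ 77.40 kt.
ΔV over 30 h = 34.22 kt → 24 h equivalent = 34.22 × 24/30 ≈ 27.38 kt.
27 kt < 30 kt ⇒ not rapid intensification.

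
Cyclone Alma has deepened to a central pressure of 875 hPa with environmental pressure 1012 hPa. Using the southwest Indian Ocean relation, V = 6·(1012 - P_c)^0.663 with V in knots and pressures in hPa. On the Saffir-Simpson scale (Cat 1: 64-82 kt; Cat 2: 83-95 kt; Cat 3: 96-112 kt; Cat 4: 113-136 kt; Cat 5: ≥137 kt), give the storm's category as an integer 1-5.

5

ΔP = 1012 − 875 = 137 hPa.
V ≈ 6 × 137^0.663 = 6 × 26.10 ≈ 157 kt.
157 kt falls in the Category 5 band.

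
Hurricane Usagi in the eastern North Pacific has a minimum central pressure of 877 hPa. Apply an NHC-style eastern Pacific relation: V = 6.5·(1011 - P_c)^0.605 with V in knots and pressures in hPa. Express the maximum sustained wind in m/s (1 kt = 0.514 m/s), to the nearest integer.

65 m/s

ΔP = 1011 − 877 = 134 hPa.
V ≈ 6.5 × 134^0.605 = 6.5 × 19.360 ≈ 125.838 kt.
125.838 × 0.514 ≈ 64.68 m/s → 65 m/s.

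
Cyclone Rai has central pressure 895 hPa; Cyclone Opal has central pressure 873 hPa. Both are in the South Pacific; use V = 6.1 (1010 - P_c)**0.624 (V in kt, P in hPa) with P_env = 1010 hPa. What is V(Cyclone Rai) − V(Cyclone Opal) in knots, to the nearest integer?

Cyclone Rai: ΔP = 115; V ≈ 6.1 × 115^0.624 ≈ 117.82 kt.
Cyclone Opal: ΔP = 137; V ≈ 6.1 × 137^0.624 ≈ 131.41 kt.
Difference ≈ 117.82 − 131.41 = -13.59 → -14 kt.

-14 kt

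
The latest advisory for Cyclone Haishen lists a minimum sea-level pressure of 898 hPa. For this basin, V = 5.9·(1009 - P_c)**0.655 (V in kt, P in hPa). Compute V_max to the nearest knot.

129 kt

ΔP = 1009 − 898 = 111 hPa.
111^0.655 ≈ 21.862.
V ≈ 5.9 × 21.862 ≈ 129.0 kt.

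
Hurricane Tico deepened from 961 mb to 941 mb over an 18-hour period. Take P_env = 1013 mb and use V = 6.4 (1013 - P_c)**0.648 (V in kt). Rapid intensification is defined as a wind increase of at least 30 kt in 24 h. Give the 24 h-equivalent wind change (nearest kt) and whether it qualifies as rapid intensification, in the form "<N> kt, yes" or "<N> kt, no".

26 kt, no

V₁: ΔP = 52, V ≈ 6.4 × 52^0.648 ≈ 82.82 kt.
V₂: ΔP = 72, V ≈ 6.4 × 72^0.648 ≈ 102.27 kt.
ΔV over 18 h = 19.45 kt → 24 h equivalent = 19.45 × 24/18 ≈ 25.93 kt.
26 kt < 30 kt ⇒ not rapid intensification.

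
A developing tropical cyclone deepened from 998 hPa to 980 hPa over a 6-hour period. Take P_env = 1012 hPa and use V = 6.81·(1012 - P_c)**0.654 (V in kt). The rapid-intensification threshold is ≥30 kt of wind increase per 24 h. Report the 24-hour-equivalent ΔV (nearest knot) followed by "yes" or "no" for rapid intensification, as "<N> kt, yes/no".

110 kt, yes

V₁: ΔP = 14, V ≈ 6.81 × 14^0.654 ≈ 38.26 kt.
V₂: ΔP = 32, V ≈ 6.81 × 32^0.654 ≈ 65.69 kt.
ΔV over 6 h = 27.43 kt → 24 h equivalent = 27.43 × 24/6 ≈ 109.72 kt.
110 kt ≥ 30 kt ⇒ rapid intensification.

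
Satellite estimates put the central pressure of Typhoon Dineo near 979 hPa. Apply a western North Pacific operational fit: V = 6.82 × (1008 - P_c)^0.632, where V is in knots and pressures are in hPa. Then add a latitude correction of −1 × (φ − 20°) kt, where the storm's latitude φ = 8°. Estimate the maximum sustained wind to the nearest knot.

69 kt

ΔP = 1008 − 979 = 29 hPa.
29^0.632 ≈ 8.399.
V ≈ 6.82 × 8.399 ≈ 57.3 kt.
Latitude correction: −1 × (8 − 20) = 12 kt.
Corrected V ≈ 69.3 kt → 69 kt.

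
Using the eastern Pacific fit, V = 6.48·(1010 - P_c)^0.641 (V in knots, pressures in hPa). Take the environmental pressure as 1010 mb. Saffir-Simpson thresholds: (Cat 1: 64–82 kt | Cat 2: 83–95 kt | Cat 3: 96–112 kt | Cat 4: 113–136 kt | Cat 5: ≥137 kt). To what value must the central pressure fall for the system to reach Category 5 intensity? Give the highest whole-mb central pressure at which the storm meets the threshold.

Category 5 begins at V = 137 kt.
Required ΔP = (137/6.48)^(1/0.641) = 21.142^1.560 ≈ 116.76 mb.
P_c ≤ 1010 − 116.76 = 893.24, so the highest integer P_c is 893 mb.

893 mb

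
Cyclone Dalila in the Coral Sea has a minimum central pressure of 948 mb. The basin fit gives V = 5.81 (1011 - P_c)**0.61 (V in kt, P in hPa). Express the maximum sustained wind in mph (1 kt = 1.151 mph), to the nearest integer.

84 mph

ΔP = 1011 − 948 = 63 mb.
V ≈ 5.81 × 63^0.61 = 5.81 × 12.520 ≈ 72.740 kt.
72.740 × 1.151 ≈ 83.72 mph → 84 mph.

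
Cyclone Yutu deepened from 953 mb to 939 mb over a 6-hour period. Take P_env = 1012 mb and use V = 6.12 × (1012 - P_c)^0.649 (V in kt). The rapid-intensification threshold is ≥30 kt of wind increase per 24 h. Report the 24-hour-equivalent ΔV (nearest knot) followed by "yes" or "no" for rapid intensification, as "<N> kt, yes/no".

51 kt, yes

V₁: ΔP = 59, V ≈ 6.12 × 59^0.649 ≈ 86.30 kt.
V₂: ΔP = 73, V ≈ 6.12 × 73^0.649 ≈ 99.09 kt.
ΔV over 6 h = 12.79 kt → 24 h equivalent = 12.79 × 24/6 ≈ 51.16 kt.
51 kt ≥ 30 kt ⇒ rapid intensification.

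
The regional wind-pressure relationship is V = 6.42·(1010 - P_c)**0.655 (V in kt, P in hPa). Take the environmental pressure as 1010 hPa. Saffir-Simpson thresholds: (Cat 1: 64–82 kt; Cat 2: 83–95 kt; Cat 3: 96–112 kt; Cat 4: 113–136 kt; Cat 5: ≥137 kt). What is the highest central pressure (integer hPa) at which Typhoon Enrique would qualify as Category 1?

976 hPa

Category 1 begins at V = 64 kt.
Required ΔP = (64/6.42)^(1/0.655) = 9.969^1.527 ≈ 33.47 hPa.
P_c ≤ 1010 − 33.47 = 976.53, so the highest integer P_c is 976 hPa.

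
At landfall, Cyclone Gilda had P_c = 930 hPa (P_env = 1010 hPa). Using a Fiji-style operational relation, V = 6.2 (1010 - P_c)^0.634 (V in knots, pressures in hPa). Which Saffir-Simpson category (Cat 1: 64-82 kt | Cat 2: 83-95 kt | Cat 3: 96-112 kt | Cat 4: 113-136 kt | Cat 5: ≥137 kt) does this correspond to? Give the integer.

ΔP = 1010 − 930 = 80 hPa.
V ≈ 6.2 × 80^0.634 = 6.2 × 16.09 ≈ 100 kt.
100 kt falls in the Category 3 band.

3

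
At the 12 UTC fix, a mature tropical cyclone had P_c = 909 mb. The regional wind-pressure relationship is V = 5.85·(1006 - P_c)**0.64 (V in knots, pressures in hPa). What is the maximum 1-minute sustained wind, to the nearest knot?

ΔP = 1006 − 909 = 97 mb.
97^0.64 ≈ 18.687.
V ≈ 5.85 × 18.687 ≈ 109.3 kt.

109 kt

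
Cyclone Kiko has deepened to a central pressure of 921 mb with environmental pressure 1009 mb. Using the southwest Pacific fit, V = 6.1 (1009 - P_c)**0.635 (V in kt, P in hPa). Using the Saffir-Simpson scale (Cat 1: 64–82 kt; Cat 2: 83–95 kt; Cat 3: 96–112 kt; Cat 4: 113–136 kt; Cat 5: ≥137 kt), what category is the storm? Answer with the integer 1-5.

3

ΔP = 1009 − 921 = 88 mb.
V ≈ 6.1 × 88^0.635 = 6.1 × 17.17 ≈ 105 kt.
105 kt falls in the Category 3 band.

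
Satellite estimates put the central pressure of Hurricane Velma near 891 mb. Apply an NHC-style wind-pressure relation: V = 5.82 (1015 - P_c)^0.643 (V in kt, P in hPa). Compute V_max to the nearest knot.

ΔP = 1015 − 891 = 124 mb.
124^0.643 ≈ 22.186.
V ≈ 5.82 × 22.186 ≈ 129.1 kt.

129 kt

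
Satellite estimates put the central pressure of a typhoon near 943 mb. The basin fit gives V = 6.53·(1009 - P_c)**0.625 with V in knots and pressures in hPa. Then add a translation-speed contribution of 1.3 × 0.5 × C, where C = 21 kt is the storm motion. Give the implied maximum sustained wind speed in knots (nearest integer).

ΔP = 1009 − 943 = 66 mb.
66^0.625 ≈ 13.716.
V ≈ 6.53 × 13.716 ≈ 89.6 kt.
Translation term: 1.3 × 0.5 × 21 = 13.65 kt.
Corrected V ≈ 103.25 kt → 103 kt.

103 kt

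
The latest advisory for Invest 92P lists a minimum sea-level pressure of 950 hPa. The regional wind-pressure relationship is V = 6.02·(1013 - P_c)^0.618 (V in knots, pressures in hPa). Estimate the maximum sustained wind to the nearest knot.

ΔP = 1013 − 950 = 63 hPa.
63^0.618 ≈ 12.942.
V ≈ 6.02 × 12.942 ≈ 77.9 kt.

78 kt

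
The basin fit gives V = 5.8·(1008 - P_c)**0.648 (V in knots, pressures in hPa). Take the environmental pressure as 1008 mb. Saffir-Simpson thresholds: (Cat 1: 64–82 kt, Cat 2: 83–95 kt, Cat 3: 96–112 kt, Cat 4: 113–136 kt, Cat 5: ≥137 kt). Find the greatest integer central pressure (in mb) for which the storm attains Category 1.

Category 1 begins at V = 64 kt.
Required ΔP = (64/5.8)^(1/0.648) = 11.034^1.543 ≈ 40.66 mb.
P_c ≤ 1008 − 40.66 = 967.34, so the highest integer P_c is 967 mb.

967 mb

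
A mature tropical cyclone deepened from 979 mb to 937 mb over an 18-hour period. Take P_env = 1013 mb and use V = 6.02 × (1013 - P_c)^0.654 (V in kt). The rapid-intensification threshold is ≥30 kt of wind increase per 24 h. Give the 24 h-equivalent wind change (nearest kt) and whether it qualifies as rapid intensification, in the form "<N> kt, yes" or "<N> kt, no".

56 kt, yes

V₁: ΔP = 34, V ≈ 6.02 × 34^0.654 ≈ 60.42 kt.
V₂: ΔP = 76, V ≈ 6.02 × 76^0.654 ≈ 102.25 kt.
ΔV over 18 h = 41.83 kt → 24 h equivalent = 41.83 × 24/18 ≈ 55.77 kt.
56 kt ≥ 30 kt ⇒ rapid intensification.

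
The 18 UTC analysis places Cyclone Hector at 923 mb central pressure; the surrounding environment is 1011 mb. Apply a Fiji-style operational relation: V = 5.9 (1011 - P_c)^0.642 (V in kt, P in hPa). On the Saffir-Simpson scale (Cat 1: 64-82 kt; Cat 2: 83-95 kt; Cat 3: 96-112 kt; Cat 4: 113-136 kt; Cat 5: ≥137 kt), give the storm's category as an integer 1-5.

ΔP = 1011 − 923 = 88 mb.
V ≈ 5.9 × 88^0.642 = 5.9 × 17.72 ≈ 105 kt.
105 kt falls in the Category 3 band.

3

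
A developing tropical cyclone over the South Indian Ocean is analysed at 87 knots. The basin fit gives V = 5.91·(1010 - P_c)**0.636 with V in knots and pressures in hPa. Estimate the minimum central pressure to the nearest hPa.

941 hPa

ΔP = (V / 5.91)^(1/0.636) = (87/5.91)^1.572.
87/5.91 = 14.721; 14.721^1.572 ≈ 68.61 hPa.
P_c = 1010 − 68.61 = 941.39 ≈ 941 hPa.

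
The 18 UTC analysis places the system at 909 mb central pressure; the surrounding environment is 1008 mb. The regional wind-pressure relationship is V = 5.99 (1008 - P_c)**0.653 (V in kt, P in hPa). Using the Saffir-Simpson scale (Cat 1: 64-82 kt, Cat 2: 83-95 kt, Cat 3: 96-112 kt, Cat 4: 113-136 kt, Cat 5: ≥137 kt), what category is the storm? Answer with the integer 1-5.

ΔP = 1008 − 909 = 99 mb.
V ≈ 5.99 × 99^0.653 = 5.99 × 20.10 ≈ 120 kt.
120 kt falls in the Category 4 band.

4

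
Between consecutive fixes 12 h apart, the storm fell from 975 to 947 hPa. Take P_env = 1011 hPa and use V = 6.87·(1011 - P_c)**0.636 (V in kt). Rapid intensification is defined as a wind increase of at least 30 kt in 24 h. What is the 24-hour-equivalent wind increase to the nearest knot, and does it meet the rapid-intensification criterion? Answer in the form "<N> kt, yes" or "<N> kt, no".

V₁: ΔP = 36, V ≈ 6.87 × 36^0.636 ≈ 67.11 kt.
V₂: ΔP = 64, V ≈ 6.87 × 64^0.636 ≈ 96.76 kt.
ΔV over 12 h = 29.65 kt → 24 h equivalent = 29.65 × 24/12 ≈ 59.30 kt.
59 kt ≥ 30 kt ⇒ rapid intensification.

59 kt, yes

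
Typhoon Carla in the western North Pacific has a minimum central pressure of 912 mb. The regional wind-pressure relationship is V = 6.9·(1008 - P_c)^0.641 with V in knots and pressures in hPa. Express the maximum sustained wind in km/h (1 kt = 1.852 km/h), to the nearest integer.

ΔP = 1008 − 912 = 96 mb.
V ≈ 6.9 × 96^0.641 = 6.9 × 18.648 ≈ 128.672 kt.
128.672 × 1.852 ≈ 238.30 km/h → 238 km/h.

238 km/h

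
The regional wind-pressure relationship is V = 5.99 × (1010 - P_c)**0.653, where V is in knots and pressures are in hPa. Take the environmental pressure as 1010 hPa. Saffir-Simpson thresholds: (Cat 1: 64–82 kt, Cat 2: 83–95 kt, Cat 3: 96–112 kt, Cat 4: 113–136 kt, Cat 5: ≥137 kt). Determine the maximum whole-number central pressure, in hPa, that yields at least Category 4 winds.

920 hPa

Category 4 begins at V = 113 kt.
Required ΔP = (113/5.99)^(1/0.653) = 18.865^1.531 ≈ 89.85 hPa.
P_c ≤ 1010 − 89.85 = 920.15, so the highest integer P_c is 920 hPa.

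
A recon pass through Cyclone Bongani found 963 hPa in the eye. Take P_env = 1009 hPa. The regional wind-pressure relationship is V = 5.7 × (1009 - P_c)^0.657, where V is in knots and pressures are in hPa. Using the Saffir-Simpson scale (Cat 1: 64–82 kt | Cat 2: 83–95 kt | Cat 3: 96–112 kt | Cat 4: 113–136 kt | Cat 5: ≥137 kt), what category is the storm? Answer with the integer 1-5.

1

ΔP = 1009 − 963 = 46 hPa.
V ≈ 5.7 × 46^0.657 = 5.7 × 12.37 ≈ 71 kt.
71 kt falls in the Category 1 band.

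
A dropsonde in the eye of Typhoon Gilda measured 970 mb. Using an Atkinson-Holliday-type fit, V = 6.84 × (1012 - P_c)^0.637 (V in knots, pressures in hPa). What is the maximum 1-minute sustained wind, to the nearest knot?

74 kt

ΔP = 1012 − 970 = 42 mb.
42^0.637 ≈ 10.815.
V ≈ 6.84 × 10.815 ≈ 74.0 kt.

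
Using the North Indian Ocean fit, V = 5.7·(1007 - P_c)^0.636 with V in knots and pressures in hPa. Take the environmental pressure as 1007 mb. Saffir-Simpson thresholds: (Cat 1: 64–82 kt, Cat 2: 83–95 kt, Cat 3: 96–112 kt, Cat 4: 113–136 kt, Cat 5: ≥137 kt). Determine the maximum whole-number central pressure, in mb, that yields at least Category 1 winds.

962 mb

Category 1 begins at V = 64 kt.
Required ΔP = (64/5.7)^(1/0.636) = 11.228^1.572 ≈ 44.81 mb.
P_c ≤ 1007 − 44.81 = 962.19, so the highest integer P_c is 962 mb.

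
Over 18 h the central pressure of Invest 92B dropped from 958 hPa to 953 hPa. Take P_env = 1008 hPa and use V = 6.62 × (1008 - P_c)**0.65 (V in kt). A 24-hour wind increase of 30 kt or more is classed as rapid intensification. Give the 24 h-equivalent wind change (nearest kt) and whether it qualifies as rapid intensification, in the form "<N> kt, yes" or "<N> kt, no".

V₁: ΔP = 50, V ≈ 6.62 × 50^0.65 ≈ 84.18 kt.
V₂: ΔP = 55, V ≈ 6.62 × 55^0.65 ≈ 89.56 kt.
ΔV over 18 h = 5.38 kt → 24 h equivalent = 5.38 × 24/18 ≈ 7.17 kt.
7 kt < 30 kt ⇒ not rapid intensification.

7 kt, no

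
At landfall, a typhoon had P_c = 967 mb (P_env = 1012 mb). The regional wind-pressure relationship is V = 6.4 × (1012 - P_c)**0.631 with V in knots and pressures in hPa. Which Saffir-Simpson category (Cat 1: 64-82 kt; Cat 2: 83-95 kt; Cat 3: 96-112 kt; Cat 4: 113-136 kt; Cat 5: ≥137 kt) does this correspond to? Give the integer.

1

ΔP = 1012 − 967 = 45 mb.
V ≈ 6.4 × 45^0.631 = 6.4 × 11.05 ≈ 71 kt.
71 kt falls in the Category 1 band.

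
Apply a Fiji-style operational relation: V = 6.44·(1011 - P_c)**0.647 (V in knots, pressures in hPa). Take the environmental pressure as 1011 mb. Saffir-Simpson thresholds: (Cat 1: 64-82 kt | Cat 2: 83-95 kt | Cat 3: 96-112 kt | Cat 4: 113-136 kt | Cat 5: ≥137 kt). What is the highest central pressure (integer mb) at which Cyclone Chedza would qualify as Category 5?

898 mb

Category 5 begins at V = 137 kt.
Required ΔP = (137/6.44)^(1/0.647) = 21.273^1.546 ≈ 112.80 mb.
P_c ≤ 1011 − 112.80 = 898.20, so the highest integer P_c is 898 mb.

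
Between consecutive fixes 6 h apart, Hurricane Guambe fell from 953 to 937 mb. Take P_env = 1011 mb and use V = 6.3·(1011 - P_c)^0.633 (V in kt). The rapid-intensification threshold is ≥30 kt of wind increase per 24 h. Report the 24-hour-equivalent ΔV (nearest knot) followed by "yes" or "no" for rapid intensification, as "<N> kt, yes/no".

55 kt, yes

V₁: ΔP = 58, V ≈ 6.3 × 58^0.633 ≈ 82.34 kt.
V₂: ΔP = 74, V ≈ 6.3 × 74^0.633 ≈ 96.06 kt.
ΔV over 6 h = 13.72 kt → 24 h equivalent = 13.72 × 24/6 ≈ 54.88 kt.
55 kt ≥ 30 kt ⇒ rapid intensification.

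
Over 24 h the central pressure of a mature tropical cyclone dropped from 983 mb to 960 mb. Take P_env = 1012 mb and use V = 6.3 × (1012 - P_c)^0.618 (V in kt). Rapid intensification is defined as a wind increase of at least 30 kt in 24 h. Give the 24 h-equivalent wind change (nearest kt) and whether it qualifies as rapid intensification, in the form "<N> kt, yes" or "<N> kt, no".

22 kt, no

V₁: ΔP = 29, V ≈ 6.3 × 29^0.618 ≈ 50.48 kt.
V₂: ΔP = 52, V ≈ 6.3 × 52^0.618 ≈ 72.42 kt.
ΔV over 24 h = 21.94 kt → 24 h equivalent = 21.94 × 24/24 ≈ 21.94 kt.
22 kt < 30 kt ⇒ not rapid intensification.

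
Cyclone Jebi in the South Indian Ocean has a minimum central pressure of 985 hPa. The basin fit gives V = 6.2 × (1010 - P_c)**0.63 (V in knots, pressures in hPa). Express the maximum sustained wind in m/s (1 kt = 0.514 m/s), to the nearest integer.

ΔP = 1010 − 985 = 25 hPa.
V ≈ 6.2 × 25^0.63 = 6.2 × 7.598 ≈ 47.108 kt.
47.108 × 0.514 ≈ 24.21 m/s → 24 m/s.

24 m/s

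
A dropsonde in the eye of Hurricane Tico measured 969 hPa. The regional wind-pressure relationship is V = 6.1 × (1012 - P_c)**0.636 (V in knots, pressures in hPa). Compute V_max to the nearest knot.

ΔP = 1012 − 969 = 43 hPa.
43^0.636 ≈ 10.937.
V ≈ 6.1 × 10.937 ≈ 66.7 kt.

67 kt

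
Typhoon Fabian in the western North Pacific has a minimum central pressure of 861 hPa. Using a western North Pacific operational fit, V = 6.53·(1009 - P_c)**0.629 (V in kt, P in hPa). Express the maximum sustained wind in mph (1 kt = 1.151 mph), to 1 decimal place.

174.2 mph

ΔP = 1009 − 861 = 148 hPa.
V ≈ 6.53 × 148^0.629 = 6.53 × 23.179 ≈ 151.359 kt.
151.359 × 1.151 ≈ 174.21 mph → 174.2 mph.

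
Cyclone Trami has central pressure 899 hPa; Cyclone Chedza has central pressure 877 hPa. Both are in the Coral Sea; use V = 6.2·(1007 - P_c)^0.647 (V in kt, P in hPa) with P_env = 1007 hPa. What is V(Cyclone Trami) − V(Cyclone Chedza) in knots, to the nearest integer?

Cyclone Trami: ΔP = 108; V ≈ 6.2 × 108^0.647 ≈ 128.24 kt.
Cyclone Chedza: ΔP = 130; V ≈ 6.2 × 130^0.647 ≈ 144.58 kt.
Difference ≈ 128.24 − 144.58 = -16.34 → -16 kt.

-16 kt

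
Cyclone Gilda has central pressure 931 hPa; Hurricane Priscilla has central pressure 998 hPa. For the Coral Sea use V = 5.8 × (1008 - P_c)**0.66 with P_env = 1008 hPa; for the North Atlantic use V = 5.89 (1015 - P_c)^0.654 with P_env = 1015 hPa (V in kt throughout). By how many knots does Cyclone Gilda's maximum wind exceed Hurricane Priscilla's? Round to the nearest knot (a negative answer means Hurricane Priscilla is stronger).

64 kt

Cyclone Gilda: ΔP = 77; V ≈ 5.8 × 77^0.66 ≈ 101.98 kt.
Hurricane Priscilla: ΔP = 17; V ≈ 5.89 × 17^0.654 ≈ 37.57 kt.
Difference ≈ 101.98 − 37.57 = 64.41 → 64 kt.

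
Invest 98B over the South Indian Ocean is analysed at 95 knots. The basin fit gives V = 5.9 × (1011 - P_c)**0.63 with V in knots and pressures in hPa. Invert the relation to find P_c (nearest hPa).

929 hPa

ΔP = (V / 5.9)^(1/0.63) = (95/5.9)^1.587.
95/5.9 = 16.102; 16.102^1.587 ≈ 82.35 hPa.
P_c = 1011 − 82.35 = 928.65 ≈ 929 hPa.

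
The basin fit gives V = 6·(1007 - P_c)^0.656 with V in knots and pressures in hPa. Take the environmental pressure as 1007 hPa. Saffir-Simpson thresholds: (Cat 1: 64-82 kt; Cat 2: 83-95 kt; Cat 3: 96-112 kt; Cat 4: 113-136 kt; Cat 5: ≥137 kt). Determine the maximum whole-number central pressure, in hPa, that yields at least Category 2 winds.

952 hPa

Category 2 begins at V = 83 kt.
Required ΔP = (83/6)^(1/0.656) = 13.833^1.524 ≈ 54.86 hPa.
P_c ≤ 1007 − 54.86 = 952.14, so the highest integer P_c is 952 hPa.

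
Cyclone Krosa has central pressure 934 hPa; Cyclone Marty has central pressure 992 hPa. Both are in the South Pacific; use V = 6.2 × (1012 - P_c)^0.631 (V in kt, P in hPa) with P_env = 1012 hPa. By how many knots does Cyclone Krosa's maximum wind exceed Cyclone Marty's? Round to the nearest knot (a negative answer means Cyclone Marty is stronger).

Cyclone Krosa: ΔP = 78; V ≈ 6.2 × 78^0.631 ≈ 96.90 kt.
Cyclone Marty: ΔP = 20; V ≈ 6.2 × 20^0.631 ≈ 41.05 kt.
Difference ≈ 96.90 − 41.05 = 55.85 → 56 kt.

56 kt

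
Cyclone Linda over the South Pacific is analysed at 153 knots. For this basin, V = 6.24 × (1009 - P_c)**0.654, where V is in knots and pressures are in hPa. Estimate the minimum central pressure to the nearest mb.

876 mb

ΔP = (V / 6.24)^(1/0.654) = (153/6.24)^1.529.
153/6.24 = 24.519; 24.519^1.529 ≈ 133.24 mb.
P_c = 1009 − 133.24 = 875.76 ≈ 876 mb.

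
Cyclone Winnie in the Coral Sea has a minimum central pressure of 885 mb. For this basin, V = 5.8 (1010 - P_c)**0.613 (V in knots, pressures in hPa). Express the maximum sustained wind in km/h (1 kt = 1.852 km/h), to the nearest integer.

ΔP = 1010 − 885 = 125 mb.
V ≈ 5.8 × 125^0.613 = 5.8 × 19.293 ≈ 111.901 kt.
111.901 × 1.852 ≈ 207.24 km/h → 207 km/h.

207 km/h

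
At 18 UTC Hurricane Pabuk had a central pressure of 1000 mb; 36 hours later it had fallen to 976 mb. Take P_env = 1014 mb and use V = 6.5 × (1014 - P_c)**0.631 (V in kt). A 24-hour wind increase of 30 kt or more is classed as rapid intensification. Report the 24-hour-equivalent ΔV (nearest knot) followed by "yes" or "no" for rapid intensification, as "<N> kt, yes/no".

V₁: ΔP = 14, V ≈ 6.5 × 14^0.631 ≈ 34.37 kt.
V₂: ΔP = 38, V ≈ 6.5 × 38^0.631 ≈ 64.53 kt.
ΔV over 36 h = 30.16 kt → 24 h equivalent = 30.16 × 24/36 ≈ 20.11 kt.
20 kt < 30 kt ⇒ not rapid intensification.

20 kt, no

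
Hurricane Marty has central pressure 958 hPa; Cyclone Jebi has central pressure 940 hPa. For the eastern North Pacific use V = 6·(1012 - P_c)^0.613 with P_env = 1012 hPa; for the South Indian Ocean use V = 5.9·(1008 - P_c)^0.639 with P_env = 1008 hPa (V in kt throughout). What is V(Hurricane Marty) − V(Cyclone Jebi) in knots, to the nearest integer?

-18 kt

Hurricane Marty: ΔP = 54; V ≈ 6 × 54^0.613 ≈ 69.20 kt.
Cyclone Jebi: ΔP = 68; V ≈ 5.9 × 68^0.639 ≈ 87.46 kt.
Difference ≈ 69.20 − 87.46 = -18.26 → -18 kt.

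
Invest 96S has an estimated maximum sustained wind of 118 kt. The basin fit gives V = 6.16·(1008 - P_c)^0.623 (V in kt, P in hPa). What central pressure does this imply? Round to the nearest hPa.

894 hPa

ΔP = (V / 6.16)^(1/0.623) = (118/6.16)^1.605.
118/6.16 = 19.156; 19.156^1.605 ≈ 114.36 hPa.
P_c = 1008 − 114.36 = 893.64 ≈ 894 hPa.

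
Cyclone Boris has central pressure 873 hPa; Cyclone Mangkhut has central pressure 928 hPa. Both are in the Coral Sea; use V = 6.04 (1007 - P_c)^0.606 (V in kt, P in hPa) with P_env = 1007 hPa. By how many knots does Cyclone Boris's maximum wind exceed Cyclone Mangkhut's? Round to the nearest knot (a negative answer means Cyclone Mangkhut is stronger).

Cyclone Boris: ΔP = 134; V ≈ 6.04 × 134^0.606 ≈ 117.51 kt.
Cyclone Mangkhut: ΔP = 79; V ≈ 6.04 × 79^0.606 ≈ 85.31 kt.
Difference ≈ 117.51 − 85.31 = 32.20 → 32 kt.

32 kt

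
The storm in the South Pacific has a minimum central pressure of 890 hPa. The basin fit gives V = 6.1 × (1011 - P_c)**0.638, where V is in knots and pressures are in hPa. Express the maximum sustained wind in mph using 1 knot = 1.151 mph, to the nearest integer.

ΔP = 1011 − 890 = 121 hPa.
V ≈ 6.1 × 121^0.638 = 6.1 × 21.321 ≈ 130.061 kt.
130.061 × 1.151 ≈ 149.70 mph → 150 mph.

150 mph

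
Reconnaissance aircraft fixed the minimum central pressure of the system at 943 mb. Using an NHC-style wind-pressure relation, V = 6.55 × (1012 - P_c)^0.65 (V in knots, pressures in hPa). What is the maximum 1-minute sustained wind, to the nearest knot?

ΔP = 1012 − 943 = 69 mb.
69^0.65 ≈ 15.677.
V ≈ 6.55 × 15.677 ≈ 102.7 kt.

103 kt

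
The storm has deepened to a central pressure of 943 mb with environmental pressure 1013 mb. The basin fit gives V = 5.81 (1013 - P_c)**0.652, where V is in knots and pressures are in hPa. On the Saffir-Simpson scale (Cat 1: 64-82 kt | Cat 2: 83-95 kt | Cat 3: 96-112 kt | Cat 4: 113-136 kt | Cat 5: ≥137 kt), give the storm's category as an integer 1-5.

2

ΔP = 1013 − 943 = 70 mb.
V ≈ 5.81 × 70^0.652 = 5.81 × 15.96 ≈ 93 kt.
93 kt falls in the Category 2 band.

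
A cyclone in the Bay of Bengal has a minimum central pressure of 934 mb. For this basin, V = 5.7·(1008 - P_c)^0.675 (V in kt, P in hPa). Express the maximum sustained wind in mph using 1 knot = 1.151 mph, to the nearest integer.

ΔP = 1008 − 934 = 74 mb.
V ≈ 5.7 × 74^0.675 = 5.7 × 18.270 ≈ 104.137 kt.
104.137 × 1.151 ≈ 119.86 mph → 120 mph.

120 mph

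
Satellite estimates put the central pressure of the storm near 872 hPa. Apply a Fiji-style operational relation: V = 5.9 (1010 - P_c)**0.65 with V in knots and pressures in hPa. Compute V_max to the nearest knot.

145 kt

ΔP = 1010 − 872 = 138 hPa.
138^0.65 ≈ 24.599.
V ≈ 5.9 × 24.599 ≈ 145.1 kt.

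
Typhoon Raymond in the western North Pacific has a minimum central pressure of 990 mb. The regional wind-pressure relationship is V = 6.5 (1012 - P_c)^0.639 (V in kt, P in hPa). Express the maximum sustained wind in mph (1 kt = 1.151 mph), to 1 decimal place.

ΔP = 1012 − 990 = 22 mb.
V ≈ 6.5 × 22^0.639 = 6.5 × 7.208 ≈ 46.851 kt.
46.851 × 1.151 ≈ 53.93 mph → 53.9 mph.

53.9 mph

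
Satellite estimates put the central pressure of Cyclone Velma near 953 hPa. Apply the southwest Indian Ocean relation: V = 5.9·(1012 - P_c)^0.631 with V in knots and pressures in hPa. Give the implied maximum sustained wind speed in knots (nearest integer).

77 kt

ΔP = 1012 − 953 = 59 hPa.
59^0.631 ≈ 13.104.
V ≈ 5.9 × 13.104 ≈ 77.3 kt.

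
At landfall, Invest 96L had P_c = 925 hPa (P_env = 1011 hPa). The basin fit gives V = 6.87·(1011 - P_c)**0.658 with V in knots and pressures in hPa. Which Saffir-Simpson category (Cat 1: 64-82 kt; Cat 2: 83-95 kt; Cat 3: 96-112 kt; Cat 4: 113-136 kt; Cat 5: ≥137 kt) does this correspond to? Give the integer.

4

ΔP = 1011 − 925 = 86 hPa.
V ≈ 6.87 × 86^0.658 = 6.87 × 18.75 ≈ 129 kt.
129 kt falls in the Category 4 band.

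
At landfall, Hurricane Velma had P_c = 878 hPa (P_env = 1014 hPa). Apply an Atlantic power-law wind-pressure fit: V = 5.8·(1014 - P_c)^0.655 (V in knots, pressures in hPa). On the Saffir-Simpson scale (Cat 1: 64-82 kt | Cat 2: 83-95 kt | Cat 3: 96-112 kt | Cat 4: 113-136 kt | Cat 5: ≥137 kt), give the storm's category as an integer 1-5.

5

ΔP = 1014 − 878 = 136 hPa.
V ≈ 5.8 × 136^0.655 = 5.8 × 24.97 ≈ 145 kt.
145 kt falls in the Category 5 band.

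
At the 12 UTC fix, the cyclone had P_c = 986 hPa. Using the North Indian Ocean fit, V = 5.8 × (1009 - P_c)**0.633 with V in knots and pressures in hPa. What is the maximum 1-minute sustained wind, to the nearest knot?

42 kt

ΔP = 1009 − 986 = 23 hPa.
23^0.633 ≈ 7.277.
V ≈ 5.8 × 7.277 ≈ 42.2 kt.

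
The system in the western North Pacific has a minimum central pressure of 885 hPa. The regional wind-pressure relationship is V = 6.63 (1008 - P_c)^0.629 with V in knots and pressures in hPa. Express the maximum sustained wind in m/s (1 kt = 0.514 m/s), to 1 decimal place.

ΔP = 1008 − 885 = 123 hPa.
V ≈ 6.63 × 123^0.629 = 6.63 × 20.632 ≈ 136.793 kt.
136.793 × 0.514 ≈ 70.31 m/s → 70.3 m/s.

70.3 m/s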